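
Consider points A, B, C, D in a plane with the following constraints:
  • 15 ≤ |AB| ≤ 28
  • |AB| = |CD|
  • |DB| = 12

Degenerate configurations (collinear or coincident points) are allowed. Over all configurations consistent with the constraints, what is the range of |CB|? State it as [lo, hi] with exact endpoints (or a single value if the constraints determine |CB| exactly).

|AB| ∈ [15, 28]
|BD| ∈ {12}
|CD| ∈ [15, 28]
|AD| ∈ [3, 40]
|BC| ∈ [3, 40]
|AC| ∈ [0, 68]

|CB| ∈ [3, 40]  (≈ [3.0000, 40.0000])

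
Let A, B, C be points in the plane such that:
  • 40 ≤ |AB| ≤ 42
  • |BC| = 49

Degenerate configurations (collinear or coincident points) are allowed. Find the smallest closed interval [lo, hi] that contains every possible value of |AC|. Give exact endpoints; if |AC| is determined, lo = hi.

|AC| ∈ [7, 91]  (≈ [7.0000, 91.0000])

|AB| ∈ [40, 42]
|BC| ∈ {49}
|AC| ∈ [7, 91]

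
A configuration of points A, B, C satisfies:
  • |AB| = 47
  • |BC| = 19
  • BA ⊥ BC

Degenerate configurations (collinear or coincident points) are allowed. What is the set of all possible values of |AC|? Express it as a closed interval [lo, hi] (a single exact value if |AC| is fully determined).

|AB| ∈ {47}
|BC| ∈ {19}
|AC| ∈ {√(2570)}

|AC| = √(2570)  (≈ 50.6952)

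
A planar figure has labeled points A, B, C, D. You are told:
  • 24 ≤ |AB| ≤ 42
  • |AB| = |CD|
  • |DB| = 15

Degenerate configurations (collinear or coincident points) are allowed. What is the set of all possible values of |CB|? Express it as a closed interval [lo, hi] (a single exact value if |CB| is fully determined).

|AB| ∈ [24, 42]
|BD| ∈ {15}
|CD| ∈ [24, 42]
|AD| ∈ [9, 57]
|BC| ∈ [9, 57]
|AC| ∈ [0, 99]

|CB| ∈ [9, 57]  (≈ [9.0000, 57.0000])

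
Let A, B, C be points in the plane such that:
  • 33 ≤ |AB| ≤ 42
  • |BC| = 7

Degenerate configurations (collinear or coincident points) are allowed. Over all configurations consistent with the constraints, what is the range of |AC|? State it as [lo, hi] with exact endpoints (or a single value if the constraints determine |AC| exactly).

|AC| ∈ [26, 49]  (≈ [26.0000, 49.0000])

|AB| ∈ [33, 42]
|BC| ∈ {7}
|AC| ∈ [26, 49]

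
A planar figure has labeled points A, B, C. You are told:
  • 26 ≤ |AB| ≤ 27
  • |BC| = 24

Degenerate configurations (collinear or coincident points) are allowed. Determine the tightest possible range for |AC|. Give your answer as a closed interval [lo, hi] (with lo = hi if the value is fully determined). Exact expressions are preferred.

|AC| ∈ [2, 51]  (≈ [2.0000, 51.0000])

|AB| ∈ [26, 27]
|BC| ∈ {24}
|AC| ∈ [2, 51]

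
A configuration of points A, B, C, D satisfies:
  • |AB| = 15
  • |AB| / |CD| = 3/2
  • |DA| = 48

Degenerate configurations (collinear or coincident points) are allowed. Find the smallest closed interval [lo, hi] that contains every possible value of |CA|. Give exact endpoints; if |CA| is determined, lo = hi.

|CA| ∈ [38, 58]  (≈ [38.0000, 58.0000])

|AB| ∈ {15}
|AD| ∈ {48}
|CD| ∈ {10}
|BD| ∈ [33, 63]
|AC| ∈ [38, 58]
|BC| ∈ [23, 73]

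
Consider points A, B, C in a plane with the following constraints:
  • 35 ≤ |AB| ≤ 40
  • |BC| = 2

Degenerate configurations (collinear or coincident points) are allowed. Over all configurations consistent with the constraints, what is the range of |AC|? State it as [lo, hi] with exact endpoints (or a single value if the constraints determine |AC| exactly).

|AB| ∈ [35, 40]
|BC| ∈ {2}
|AC| ∈ [33, 42]

|AC| ∈ [33, 42]  (≈ [33.0000, 42.0000])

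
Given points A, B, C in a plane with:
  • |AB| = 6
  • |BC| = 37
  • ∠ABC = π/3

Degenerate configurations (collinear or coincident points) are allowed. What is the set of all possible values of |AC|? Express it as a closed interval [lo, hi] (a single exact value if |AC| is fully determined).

|AB| ∈ {6}
|BC| ∈ {37}
|AC| ∈ {13·√(7)}

|AC| = 13·√(7)  (≈ 34.3948)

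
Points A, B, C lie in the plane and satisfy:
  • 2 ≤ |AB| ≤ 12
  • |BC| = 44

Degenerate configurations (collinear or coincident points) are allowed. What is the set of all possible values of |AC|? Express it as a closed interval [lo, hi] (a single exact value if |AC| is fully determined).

|AC| ∈ [32, 56]  (≈ [32.0000, 56.0000])

|AB| ∈ [2, 12]
|BC| ∈ {44}
|AC| ∈ [32, 56]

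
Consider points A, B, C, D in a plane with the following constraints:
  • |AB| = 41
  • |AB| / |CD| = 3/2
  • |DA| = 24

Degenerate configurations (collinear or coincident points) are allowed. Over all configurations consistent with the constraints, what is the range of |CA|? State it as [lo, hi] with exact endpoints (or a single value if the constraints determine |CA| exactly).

|CA| ∈ [10/3, 154/3]  (≈ [3.3333, 51.3333])

|AB| ∈ {41}
|AD| ∈ {24}
|CD| ∈ {82/3}
|BD| ∈ [17, 65]
|AC| ∈ [10/3, 154/3]
|BC| ∈ [0, 277/3]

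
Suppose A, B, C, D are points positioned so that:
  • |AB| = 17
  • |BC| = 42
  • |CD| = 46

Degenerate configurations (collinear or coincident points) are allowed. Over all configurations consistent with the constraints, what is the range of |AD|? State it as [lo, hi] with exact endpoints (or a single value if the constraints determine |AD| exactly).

|AD| ∈ [0, 105]  (≈ [0.0000, 105.0000])

|AB| ∈ {17}
|BC| ∈ {42}
|CD| ∈ {46}
|AC| ∈ [25, 59]
|BD| ∈ [4, 88]
|AD| ∈ [0, 105]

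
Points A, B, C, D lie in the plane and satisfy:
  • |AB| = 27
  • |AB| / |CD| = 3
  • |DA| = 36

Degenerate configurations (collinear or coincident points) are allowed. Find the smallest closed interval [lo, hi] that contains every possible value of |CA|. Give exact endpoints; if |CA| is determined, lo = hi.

|AB| ∈ {27}
|AD| ∈ {36}
|CD| ∈ {9}
|BD| ∈ [9, 63]
|AC| ∈ [27, 45]
|BC| ∈ [0, 72]

|CA| ∈ [27, 45]  (≈ [27.0000, 45.0000])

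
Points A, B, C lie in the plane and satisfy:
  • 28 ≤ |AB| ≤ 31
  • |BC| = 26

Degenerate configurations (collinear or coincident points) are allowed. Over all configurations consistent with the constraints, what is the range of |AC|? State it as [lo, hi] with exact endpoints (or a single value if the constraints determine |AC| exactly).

|AB| ∈ [28, 31]
|BC| ∈ {26}
|AC| ∈ [2, 57]

|AC| ∈ [2, 57]  (≈ [2.0000, 57.0000])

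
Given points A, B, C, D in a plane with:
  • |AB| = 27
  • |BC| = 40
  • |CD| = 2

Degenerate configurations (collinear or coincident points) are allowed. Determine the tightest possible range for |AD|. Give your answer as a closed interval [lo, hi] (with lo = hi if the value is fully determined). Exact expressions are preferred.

|AD| ∈ [11, 69]  (≈ [11.0000, 69.0000])

|AB| ∈ {27}
|BC| ∈ {40}
|CD| ∈ {2}
|AC| ∈ [13, 67]
|BD| ∈ [38, 42]
|AD| ∈ [11, 69]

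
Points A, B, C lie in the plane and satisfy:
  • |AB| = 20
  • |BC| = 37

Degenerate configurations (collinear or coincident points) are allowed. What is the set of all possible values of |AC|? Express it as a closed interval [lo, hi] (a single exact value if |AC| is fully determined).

|AB| ∈ {20}
|BC| ∈ {37}
|AC| ∈ [17, 57]

|AC| ∈ [17, 57]  (≈ [17.0000, 57.0000])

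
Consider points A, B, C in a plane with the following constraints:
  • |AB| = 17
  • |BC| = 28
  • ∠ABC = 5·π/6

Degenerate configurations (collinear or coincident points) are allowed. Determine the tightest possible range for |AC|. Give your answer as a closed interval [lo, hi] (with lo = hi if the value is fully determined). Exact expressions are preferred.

|AB| ∈ {17}
|BC| ∈ {28}
|AC| ∈ {√(476·√(3) + 1073)}

|AC| = √(476·√(3) + 1073)  (≈ 43.5598)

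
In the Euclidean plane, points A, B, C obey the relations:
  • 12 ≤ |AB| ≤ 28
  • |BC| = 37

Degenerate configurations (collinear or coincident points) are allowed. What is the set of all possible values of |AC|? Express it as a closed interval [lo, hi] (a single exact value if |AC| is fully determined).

|AC| ∈ [9, 65]  (≈ [9.0000, 65.0000])

|AB| ∈ [12, 28]
|BC| ∈ {37}
|AC| ∈ [9, 65]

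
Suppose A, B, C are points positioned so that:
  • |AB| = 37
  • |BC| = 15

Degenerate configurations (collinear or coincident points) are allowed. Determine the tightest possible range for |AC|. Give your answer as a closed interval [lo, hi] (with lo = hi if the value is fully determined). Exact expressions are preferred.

|AB| ∈ {37}
|BC| ∈ {15}
|AC| ∈ [22, 52]

|AC| ∈ [22, 52]  (≈ [22.0000, 52.0000])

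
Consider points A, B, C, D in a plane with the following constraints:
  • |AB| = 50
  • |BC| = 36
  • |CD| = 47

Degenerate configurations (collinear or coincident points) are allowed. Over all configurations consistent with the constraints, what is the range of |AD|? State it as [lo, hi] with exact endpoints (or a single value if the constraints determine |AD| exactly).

|AD| ∈ [0, 133]  (≈ [0.0000, 133.0000])

|AB| ∈ {50}
|BC| ∈ {36}
|CD| ∈ {47}
|AC| ∈ [14, 86]
|BD| ∈ [11, 83]
|AD| ∈ [0, 133]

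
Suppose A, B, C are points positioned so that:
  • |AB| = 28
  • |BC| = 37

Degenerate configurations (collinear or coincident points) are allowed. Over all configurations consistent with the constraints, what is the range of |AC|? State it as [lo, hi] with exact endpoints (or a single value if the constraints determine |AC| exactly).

|AB| ∈ {28}
|BC| ∈ {37}
|AC| ∈ [9, 65]

|AC| ∈ [9, 65]  (≈ [9.0000, 65.0000])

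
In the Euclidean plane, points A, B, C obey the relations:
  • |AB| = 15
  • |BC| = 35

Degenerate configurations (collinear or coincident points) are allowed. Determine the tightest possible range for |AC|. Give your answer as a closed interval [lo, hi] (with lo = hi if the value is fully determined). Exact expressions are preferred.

|AC| ∈ [20, 50]  (≈ [20.0000, 50.0000])

|AB| ∈ {15}
|BC| ∈ {35}
|AC| ∈ [20, 50]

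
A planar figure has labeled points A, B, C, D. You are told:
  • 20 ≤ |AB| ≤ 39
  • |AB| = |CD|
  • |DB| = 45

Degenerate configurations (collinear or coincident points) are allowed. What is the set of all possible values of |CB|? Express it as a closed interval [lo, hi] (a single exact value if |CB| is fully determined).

|CB| ∈ [6, 84]  (≈ [6.0000, 84.0000])

|AB| ∈ [20, 39]
|BD| ∈ {45}
|CD| ∈ [20, 39]
|AD| ∈ [6, 84]
|BC| ∈ [6, 84]
|AC| ∈ [0, 123]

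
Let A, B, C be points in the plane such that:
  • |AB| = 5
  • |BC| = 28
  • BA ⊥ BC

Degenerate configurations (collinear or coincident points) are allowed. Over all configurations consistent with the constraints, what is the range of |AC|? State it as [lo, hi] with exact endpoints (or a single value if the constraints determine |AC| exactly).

|AB| ∈ {5}
|BC| ∈ {28}
|AC| ∈ {√(809)}

|AC| = √(809)  (≈ 28.4429)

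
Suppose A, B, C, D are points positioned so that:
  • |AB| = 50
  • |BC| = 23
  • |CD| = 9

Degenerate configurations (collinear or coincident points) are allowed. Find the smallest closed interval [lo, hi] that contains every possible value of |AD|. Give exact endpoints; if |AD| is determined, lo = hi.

|AD| ∈ [18, 82]  (≈ [18.0000, 82.0000])

|AB| ∈ {50}
|BC| ∈ {23}
|CD| ∈ {9}
|AC| ∈ [27, 73]
|BD| ∈ [14, 32]
|AD| ∈ [18, 82]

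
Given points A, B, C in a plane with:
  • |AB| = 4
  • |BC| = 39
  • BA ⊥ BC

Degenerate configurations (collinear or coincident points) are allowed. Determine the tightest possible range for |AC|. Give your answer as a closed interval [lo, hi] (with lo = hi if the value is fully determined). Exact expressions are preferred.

|AC| = √(1537)  (≈ 39.2046)

|AB| ∈ {4}
|BC| ∈ {39}
|AC| ∈ {√(1537)}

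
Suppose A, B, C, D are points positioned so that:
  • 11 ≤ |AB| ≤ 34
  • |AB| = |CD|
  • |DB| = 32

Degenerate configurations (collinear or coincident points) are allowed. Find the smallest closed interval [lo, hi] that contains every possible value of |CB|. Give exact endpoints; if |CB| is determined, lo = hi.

|AB| ∈ [11, 34]
|BD| ∈ {32}
|CD| ∈ [11, 34]
|AD| ∈ [0, 66]
|BC| ∈ [0, 66]
|AC| ∈ [0, 100]

|CB| ∈ [0, 66]  (≈ [0.0000, 66.0000])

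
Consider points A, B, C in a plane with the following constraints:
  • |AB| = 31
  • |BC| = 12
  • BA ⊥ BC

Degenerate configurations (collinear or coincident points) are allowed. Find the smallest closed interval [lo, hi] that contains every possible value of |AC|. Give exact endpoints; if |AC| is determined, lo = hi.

|AC| = √(1105)  (≈ 33.2415)

|AB| ∈ {31}
|BC| ∈ {12}
|AC| ∈ {√(1105)}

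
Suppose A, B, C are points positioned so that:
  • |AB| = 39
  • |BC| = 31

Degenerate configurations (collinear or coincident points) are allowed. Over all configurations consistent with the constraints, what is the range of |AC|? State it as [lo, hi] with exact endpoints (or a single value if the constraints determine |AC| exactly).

|AC| ∈ [8, 70]  (≈ [8.0000, 70.0000])

|AB| ∈ {39}
|BC| ∈ {31}
|AC| ∈ [8, 70]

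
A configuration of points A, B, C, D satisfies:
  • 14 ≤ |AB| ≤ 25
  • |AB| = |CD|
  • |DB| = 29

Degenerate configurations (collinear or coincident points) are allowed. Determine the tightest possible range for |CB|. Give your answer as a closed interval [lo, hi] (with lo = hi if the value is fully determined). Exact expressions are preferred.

|CB| ∈ [4, 54]  (≈ [4.0000, 54.0000])

|AB| ∈ [14, 25]
|BD| ∈ {29}
|CD| ∈ [14, 25]
|AD| ∈ [4, 54]
|BC| ∈ [4, 54]
|AC| ∈ [0, 79]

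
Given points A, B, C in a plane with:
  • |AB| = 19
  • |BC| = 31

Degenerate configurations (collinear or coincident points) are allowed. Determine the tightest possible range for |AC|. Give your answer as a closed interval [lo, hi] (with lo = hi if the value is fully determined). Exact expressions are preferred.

|AC| ∈ [12, 50]  (≈ [12.0000, 50.0000])

|AB| ∈ {19}
|BC| ∈ {31}
|AC| ∈ [12, 50]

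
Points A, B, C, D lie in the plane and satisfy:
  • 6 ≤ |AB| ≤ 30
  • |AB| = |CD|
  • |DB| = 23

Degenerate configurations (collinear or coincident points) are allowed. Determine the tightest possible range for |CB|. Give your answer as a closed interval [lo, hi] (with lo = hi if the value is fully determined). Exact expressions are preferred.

|CB| ∈ [0, 53]  (≈ [0.0000, 53.0000])

|AB| ∈ [6, 30]
|BD| ∈ {23}
|CD| ∈ [6, 30]
|AD| ∈ [0, 53]
|BC| ∈ [0, 53]
|AC| ∈ [0, 83]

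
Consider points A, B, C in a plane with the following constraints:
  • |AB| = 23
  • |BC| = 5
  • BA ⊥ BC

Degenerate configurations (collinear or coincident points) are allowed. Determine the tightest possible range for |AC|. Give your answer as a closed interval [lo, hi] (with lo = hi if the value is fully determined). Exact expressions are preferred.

|AC| = √(554)  (≈ 23.5372)

|AB| ∈ {23}
|BC| ∈ {5}
|AC| ∈ {√(554)}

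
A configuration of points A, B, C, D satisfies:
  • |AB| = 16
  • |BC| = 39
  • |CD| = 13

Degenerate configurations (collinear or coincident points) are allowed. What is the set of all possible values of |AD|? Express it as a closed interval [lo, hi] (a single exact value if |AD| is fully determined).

|AD| ∈ [10, 68]  (≈ [10.0000, 68.0000])

|AB| ∈ {16}
|BC| ∈ {39}
|CD| ∈ {13}
|AC| ∈ [23, 55]
|BD| ∈ [26, 52]
|AD| ∈ [10, 68]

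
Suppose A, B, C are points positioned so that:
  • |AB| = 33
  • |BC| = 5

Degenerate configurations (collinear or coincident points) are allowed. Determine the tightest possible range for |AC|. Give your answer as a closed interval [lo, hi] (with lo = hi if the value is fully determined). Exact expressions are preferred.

|AC| ∈ [28, 38]  (≈ [28.0000, 38.0000])

|AB| ∈ {33}
|BC| ∈ {5}
|AC| ∈ [28, 38]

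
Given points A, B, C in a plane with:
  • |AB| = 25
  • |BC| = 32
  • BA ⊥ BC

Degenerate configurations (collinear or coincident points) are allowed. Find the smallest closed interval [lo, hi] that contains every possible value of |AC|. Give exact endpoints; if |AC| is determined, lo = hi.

|AB| ∈ {25}
|BC| ∈ {32}
|AC| ∈ {√(1649)}

|AC| = √(1649)  (≈ 40.6079)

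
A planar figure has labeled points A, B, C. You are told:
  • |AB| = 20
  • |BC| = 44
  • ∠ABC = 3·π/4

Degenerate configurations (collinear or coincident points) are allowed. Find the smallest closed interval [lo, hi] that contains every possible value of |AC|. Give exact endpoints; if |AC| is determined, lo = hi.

|AB| ∈ {20}
|BC| ∈ {44}
|AC| ∈ {4·√(55·√(2) + 146)}

|AC| = 4·√(55·√(2) + 146)  (≈ 59.8373)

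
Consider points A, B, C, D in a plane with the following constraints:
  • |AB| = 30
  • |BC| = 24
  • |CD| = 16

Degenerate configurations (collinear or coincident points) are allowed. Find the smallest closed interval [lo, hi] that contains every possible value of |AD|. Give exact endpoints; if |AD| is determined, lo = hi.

|AD| ∈ [0, 70]  (≈ [0.0000, 70.0000])

|AB| ∈ {30}
|BC| ∈ {24}
|CD| ∈ {16}
|AC| ∈ [6, 54]
|BD| ∈ [8, 40]
|AD| ∈ [0, 70]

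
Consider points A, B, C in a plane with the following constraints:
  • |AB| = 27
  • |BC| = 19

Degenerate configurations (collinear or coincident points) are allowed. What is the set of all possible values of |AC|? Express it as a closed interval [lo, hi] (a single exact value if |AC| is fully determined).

|AB| ∈ {27}
|BC| ∈ {19}
|AC| ∈ [8, 46]

|AC| ∈ [8, 46]  (≈ [8.0000, 46.0000])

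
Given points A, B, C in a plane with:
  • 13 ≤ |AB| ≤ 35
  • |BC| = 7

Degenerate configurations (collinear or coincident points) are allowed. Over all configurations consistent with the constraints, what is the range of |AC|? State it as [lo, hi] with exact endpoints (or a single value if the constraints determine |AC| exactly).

|AC| ∈ [6, 42]  (≈ [6.0000, 42.0000])

|AB| ∈ [13, 35]
|BC| ∈ {7}
|AC| ∈ [6, 42]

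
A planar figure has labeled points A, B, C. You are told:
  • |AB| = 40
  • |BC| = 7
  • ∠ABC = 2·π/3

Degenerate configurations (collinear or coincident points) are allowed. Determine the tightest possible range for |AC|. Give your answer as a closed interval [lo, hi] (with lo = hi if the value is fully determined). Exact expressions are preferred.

|AB| ∈ {40}
|BC| ∈ {7}
|AC| ∈ {√(1929)}

|AC| = √(1929)  (≈ 43.9204)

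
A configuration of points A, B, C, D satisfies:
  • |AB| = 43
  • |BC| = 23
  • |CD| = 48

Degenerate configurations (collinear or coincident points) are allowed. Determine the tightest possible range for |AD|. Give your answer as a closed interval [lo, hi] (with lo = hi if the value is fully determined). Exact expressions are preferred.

|AB| ∈ {43}
|BC| ∈ {23}
|CD| ∈ {48}
|AC| ∈ [20, 66]
|BD| ∈ [25, 71]
|AD| ∈ [0, 114]

|AD| ∈ [0, 114]  (≈ [0.0000, 114.0000])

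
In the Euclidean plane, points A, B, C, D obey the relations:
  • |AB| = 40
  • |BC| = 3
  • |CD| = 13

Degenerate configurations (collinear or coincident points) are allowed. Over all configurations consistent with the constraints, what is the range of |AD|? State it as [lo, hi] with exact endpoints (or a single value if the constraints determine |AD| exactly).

|AB| ∈ {40}
|BC| ∈ {3}
|CD| ∈ {13}
|AC| ∈ [37, 43]
|BD| ∈ [10, 16]
|AD| ∈ [24, 56]

|AD| ∈ [24, 56]  (≈ [24.0000, 56.0000])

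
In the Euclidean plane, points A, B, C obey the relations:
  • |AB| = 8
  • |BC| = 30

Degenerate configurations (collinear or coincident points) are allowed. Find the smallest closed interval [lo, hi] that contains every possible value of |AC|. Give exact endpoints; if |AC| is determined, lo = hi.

|AC| ∈ [22, 38]  (≈ [22.0000, 38.0000])

|AB| ∈ {8}
|BC| ∈ {30}
|AC| ∈ [22, 38]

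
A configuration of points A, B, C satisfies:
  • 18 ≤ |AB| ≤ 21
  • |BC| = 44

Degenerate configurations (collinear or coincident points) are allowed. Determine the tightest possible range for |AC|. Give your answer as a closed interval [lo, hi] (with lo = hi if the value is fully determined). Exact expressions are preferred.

|AC| ∈ [23, 65]  (≈ [23.0000, 65.0000])

|AB| ∈ [18, 21]
|BC| ∈ {44}
|AC| ∈ [23, 65]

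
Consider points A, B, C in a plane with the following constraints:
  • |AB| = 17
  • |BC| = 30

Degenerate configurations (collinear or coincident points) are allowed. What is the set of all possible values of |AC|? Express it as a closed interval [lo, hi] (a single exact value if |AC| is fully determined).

|AB| ∈ {17}
|BC| ∈ {30}
|AC| ∈ [13, 47]

|AC| ∈ [13, 47]  (≈ [13.0000, 47.0000])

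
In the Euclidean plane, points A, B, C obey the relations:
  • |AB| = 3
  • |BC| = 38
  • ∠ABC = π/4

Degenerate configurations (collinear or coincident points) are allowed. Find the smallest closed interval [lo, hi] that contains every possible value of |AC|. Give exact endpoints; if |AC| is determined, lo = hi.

|AB| ∈ {3}
|BC| ∈ {38}
|AC| ∈ {√(1453 - 114·√(2))}

|AC| = √(1453 - 114·√(2))  (≈ 35.9413)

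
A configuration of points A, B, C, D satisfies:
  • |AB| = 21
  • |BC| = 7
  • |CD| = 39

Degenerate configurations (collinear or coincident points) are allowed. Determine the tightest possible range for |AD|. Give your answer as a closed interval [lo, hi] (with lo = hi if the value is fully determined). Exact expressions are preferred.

|AB| ∈ {21}
|BC| ∈ {7}
|CD| ∈ {39}
|AC| ∈ [14, 28]
|BD| ∈ [32, 46]
|AD| ∈ [11, 67]

|AD| ∈ [11, 67]  (≈ [11.0000, 67.0000])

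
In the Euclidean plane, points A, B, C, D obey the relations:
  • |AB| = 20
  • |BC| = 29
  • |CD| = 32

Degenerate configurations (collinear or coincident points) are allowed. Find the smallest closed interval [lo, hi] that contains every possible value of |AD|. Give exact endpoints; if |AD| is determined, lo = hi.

|AD| ∈ [0, 81]  (≈ [0.0000, 81.0000])

|AB| ∈ {20}
|BC| ∈ {29}
|CD| ∈ {32}
|AC| ∈ [9, 49]
|BD| ∈ [3, 61]
|AD| ∈ [0, 81]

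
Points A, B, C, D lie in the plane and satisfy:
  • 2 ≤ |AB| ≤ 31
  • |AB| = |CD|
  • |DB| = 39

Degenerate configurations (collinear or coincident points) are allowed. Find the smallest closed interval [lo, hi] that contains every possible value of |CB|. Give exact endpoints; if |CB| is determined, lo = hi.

|CB| ∈ [8, 70]  (≈ [8.0000, 70.0000])

|AB| ∈ [2, 31]
|BD| ∈ {39}
|CD| ∈ [2, 31]
|AD| ∈ [8, 70]
|BC| ∈ [8, 70]
|AC| ∈ [0, 101]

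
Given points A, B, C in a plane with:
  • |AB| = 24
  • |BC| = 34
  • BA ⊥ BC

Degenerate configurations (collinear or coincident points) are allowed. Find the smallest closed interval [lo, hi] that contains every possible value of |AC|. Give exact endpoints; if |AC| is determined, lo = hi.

|AC| = 2·√(433)  (≈ 41.6173)

|AB| ∈ {24}
|BC| ∈ {34}
|AC| ∈ {2·√(433)}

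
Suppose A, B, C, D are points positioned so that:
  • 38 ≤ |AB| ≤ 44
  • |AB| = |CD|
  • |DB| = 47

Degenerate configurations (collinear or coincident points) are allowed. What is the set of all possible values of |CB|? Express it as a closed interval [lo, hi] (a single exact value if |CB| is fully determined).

|AB| ∈ [38, 44]
|BD| ∈ {47}
|CD| ∈ [38, 44]
|AD| ∈ [3, 91]
|BC| ∈ [3, 91]
|AC| ∈ [0, 135]

|CB| ∈ [3, 91]  (≈ [3.0000, 91.0000])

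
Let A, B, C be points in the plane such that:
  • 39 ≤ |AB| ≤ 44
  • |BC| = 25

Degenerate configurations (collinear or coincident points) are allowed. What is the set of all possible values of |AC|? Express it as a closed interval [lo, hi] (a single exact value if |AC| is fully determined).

|AB| ∈ [39, 44]
|BC| ∈ {25}
|AC| ∈ [14, 69]

|AC| ∈ [14, 69]  (≈ [14.0000, 69.0000])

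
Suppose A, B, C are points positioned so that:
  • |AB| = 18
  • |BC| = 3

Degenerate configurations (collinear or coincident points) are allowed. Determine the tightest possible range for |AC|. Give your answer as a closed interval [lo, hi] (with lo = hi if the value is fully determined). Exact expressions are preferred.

|AC| ∈ [15, 21]  (≈ [15.0000, 21.0000])

|AB| ∈ {18}
|BC| ∈ {3}
|AC| ∈ [15, 21]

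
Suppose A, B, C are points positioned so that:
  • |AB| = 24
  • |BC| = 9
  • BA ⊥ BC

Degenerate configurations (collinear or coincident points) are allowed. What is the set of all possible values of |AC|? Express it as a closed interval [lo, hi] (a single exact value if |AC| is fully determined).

|AB| ∈ {24}
|BC| ∈ {9}
|AC| ∈ {3·√(73)}

|AC| = 3·√(73)  (≈ 25.6320)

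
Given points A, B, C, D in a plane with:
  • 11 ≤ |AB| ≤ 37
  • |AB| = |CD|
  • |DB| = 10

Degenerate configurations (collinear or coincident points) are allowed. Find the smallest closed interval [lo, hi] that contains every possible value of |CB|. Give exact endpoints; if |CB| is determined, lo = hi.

|CB| ∈ [1, 47]  (≈ [1.0000, 47.0000])

|AB| ∈ [11, 37]
|BD| ∈ {10}
|CD| ∈ [11, 37]
|AD| ∈ [1, 47]
|BC| ∈ [1, 47]
|AC| ∈ [0, 84]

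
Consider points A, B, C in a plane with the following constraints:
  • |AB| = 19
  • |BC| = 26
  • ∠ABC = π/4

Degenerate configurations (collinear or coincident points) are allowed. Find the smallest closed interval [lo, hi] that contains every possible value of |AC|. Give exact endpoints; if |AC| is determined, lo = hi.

|AC| = √(1037 - 494·√(2))  (≈ 18.3951)

|AB| ∈ {19}
|BC| ∈ {26}
|AC| ∈ {√(1037 - 494·√(2))}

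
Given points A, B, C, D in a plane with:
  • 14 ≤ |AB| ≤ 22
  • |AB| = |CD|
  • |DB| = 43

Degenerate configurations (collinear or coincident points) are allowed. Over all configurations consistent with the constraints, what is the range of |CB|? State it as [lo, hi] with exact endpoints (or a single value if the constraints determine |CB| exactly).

|CB| ∈ [21, 65]  (≈ [21.0000, 65.0000])

|AB| ∈ [14, 22]
|BD| ∈ {43}
|CD| ∈ [14, 22]
|AD| ∈ [21, 65]
|BC| ∈ [21, 65]
|AC| ∈ [0, 87]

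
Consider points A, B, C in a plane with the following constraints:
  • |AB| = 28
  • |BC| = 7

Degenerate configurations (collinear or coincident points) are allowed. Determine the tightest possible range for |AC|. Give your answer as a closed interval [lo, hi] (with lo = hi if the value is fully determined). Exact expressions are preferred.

|AC| ∈ [21, 35]  (≈ [21.0000, 35.0000])

|AB| ∈ {28}
|BC| ∈ {7}
|AC| ∈ [21, 35]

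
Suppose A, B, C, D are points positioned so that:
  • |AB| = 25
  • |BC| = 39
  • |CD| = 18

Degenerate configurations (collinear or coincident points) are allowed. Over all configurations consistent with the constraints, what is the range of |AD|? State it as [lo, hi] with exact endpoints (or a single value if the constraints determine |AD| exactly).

|AD| ∈ [0, 82]  (≈ [0.0000, 82.0000])

|AB| ∈ {25}
|BC| ∈ {39}
|CD| ∈ {18}
|AC| ∈ [14, 64]
|BD| ∈ [21, 57]
|AD| ∈ [0, 82]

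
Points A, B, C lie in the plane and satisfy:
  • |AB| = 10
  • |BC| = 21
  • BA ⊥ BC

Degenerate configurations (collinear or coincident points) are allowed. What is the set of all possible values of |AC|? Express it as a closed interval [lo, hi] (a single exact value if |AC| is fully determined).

|AC| = √(541)  (≈ 23.2594)

|AB| ∈ {10}
|BC| ∈ {21}
|AC| ∈ {√(541)}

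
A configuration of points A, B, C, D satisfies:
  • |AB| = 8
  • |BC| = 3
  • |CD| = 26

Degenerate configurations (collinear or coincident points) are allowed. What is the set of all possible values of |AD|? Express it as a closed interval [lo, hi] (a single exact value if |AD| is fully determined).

|AB| ∈ {8}
|BC| ∈ {3}
|CD| ∈ {26}
|AC| ∈ [5, 11]
|BD| ∈ [23, 29]
|AD| ∈ [15, 37]

|AD| ∈ [15, 37]  (≈ [15.0000, 37.0000])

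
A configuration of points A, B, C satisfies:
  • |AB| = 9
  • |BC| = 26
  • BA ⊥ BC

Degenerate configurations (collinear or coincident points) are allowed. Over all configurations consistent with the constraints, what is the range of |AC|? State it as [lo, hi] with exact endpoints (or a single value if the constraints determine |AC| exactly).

|AB| ∈ {9}
|BC| ∈ {26}
|AC| ∈ {√(757)}

|AC| = √(757)  (≈ 27.5136)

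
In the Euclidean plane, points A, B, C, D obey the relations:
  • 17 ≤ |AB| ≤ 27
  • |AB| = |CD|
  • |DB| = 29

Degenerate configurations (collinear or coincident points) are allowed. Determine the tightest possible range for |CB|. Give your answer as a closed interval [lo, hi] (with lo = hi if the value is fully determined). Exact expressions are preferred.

|AB| ∈ [17, 27]
|BD| ∈ {29}
|CD| ∈ [17, 27]
|AD| ∈ [2, 56]
|BC| ∈ [2, 56]
|AC| ∈ [0, 83]

|CB| ∈ [2, 56]  (≈ [2.0000, 56.0000])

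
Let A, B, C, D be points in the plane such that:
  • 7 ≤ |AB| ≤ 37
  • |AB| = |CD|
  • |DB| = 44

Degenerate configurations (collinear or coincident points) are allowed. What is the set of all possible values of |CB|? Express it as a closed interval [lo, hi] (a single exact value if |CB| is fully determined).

|CB| ∈ [7, 81]  (≈ [7.0000, 81.0000])

|AB| ∈ [7, 37]
|BD| ∈ {44}
|CD| ∈ [7, 37]
|AD| ∈ [7, 81]
|BC| ∈ [7, 81]
|AC| ∈ [0, 118]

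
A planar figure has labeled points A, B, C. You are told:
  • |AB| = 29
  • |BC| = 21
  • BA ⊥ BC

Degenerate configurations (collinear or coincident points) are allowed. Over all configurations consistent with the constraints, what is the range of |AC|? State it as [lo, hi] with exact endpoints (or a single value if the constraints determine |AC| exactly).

|AB| ∈ {29}
|BC| ∈ {21}
|AC| ∈ {√(1282)}

|AC| = √(1282)  (≈ 35.8050)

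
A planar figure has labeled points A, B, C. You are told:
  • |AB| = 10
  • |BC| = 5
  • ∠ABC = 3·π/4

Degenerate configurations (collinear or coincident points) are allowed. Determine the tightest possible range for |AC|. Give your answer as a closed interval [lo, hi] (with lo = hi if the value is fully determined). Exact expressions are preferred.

|AB| ∈ {10}
|BC| ∈ {5}
|AC| ∈ {5·√(2·√(2) + 5)}

|AC| = 5·√(2·√(2) + 5)  (≈ 13.9897)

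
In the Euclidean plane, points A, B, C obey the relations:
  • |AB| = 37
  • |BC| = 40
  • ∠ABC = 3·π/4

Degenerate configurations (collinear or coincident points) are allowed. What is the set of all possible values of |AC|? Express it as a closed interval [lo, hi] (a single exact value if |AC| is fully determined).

|AC| = √(1480·√(2) + 2969)  (≈ 71.1480)

|AB| ∈ {37}
|BC| ∈ {40}
|AC| ∈ {√(1480·√(2) + 2969)}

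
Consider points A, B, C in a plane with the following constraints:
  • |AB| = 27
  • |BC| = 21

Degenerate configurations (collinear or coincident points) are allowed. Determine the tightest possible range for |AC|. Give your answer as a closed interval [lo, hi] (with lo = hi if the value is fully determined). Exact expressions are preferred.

|AC| ∈ [6, 48]  (≈ [6.0000, 48.0000])

|AB| ∈ {27}
|BC| ∈ {21}
|AC| ∈ [6, 48]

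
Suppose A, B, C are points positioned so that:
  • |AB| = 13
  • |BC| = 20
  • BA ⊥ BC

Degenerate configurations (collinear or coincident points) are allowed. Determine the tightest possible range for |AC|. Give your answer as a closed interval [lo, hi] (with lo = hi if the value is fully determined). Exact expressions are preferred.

|AB| ∈ {13}
|BC| ∈ {20}
|AC| ∈ {√(569)}

|AC| = √(569)  (≈ 23.8537)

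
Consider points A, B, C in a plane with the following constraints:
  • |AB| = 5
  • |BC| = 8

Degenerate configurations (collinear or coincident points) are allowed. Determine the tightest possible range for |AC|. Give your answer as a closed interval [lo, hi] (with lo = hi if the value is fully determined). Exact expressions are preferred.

|AC| ∈ [3, 13]  (≈ [3.0000, 13.0000])

|AB| ∈ {5}
|BC| ∈ {8}
|AC| ∈ [3, 13]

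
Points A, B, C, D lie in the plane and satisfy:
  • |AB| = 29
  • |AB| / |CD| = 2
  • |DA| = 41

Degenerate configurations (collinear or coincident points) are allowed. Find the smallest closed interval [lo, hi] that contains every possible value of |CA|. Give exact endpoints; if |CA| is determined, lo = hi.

|AB| ∈ {29}
|AD| ∈ {41}
|CD| ∈ {29/2}
|BD| ∈ [12, 70]
|AC| ∈ [53/2, 111/2]
|BC| ∈ [0, 169/2]

|CA| ∈ [53/2, 111/2]  (≈ [26.5000, 55.5000])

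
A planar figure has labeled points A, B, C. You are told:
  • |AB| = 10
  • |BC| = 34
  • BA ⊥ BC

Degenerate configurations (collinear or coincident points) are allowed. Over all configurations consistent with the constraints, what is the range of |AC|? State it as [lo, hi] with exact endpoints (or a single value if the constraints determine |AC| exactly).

|AB| ∈ {10}
|BC| ∈ {34}
|AC| ∈ {2·√(314)}

|AC| = 2·√(314)  (≈ 35.4401)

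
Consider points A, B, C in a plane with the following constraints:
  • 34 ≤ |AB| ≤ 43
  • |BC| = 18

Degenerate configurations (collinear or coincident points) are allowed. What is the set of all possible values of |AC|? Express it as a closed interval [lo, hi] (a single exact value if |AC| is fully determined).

|AC| ∈ [16, 61]  (≈ [16.0000, 61.0000])

|AB| ∈ [34, 43]
|BC| ∈ {18}
|AC| ∈ [16, 61]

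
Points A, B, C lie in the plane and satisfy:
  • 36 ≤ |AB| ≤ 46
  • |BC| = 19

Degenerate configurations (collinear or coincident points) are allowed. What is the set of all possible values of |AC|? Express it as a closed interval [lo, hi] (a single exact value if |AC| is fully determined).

|AC| ∈ [17, 65]  (≈ [17.0000, 65.0000])

|AB| ∈ [36, 46]
|BC| ∈ {19}
|AC| ∈ [17, 65]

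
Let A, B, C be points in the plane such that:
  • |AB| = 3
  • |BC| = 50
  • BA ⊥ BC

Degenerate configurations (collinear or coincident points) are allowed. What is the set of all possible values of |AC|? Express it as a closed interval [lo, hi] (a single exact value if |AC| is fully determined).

|AB| ∈ {3}
|BC| ∈ {50}
|AC| ∈ {√(2509)}

|AC| = √(2509)  (≈ 50.0899)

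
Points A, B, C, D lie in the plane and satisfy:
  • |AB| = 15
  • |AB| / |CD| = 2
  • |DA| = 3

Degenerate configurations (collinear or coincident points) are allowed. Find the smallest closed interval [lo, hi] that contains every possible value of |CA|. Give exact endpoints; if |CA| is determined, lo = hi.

|CA| ∈ [9/2, 21/2]  (≈ [4.5000, 10.5000])

|AB| ∈ {15}
|AD| ∈ {3}
|CD| ∈ {15/2}
|BD| ∈ [12, 18]
|AC| ∈ [9/2, 21/2]
|BC| ∈ [9/2, 51/2]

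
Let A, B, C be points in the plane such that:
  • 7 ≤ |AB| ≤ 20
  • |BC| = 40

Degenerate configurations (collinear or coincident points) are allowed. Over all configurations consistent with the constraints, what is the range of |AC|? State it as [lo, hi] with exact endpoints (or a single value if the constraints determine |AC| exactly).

|AB| ∈ [7, 20]
|BC| ∈ {40}
|AC| ∈ [20, 60]

|AC| ∈ [20, 60]  (≈ [20.0000, 60.0000])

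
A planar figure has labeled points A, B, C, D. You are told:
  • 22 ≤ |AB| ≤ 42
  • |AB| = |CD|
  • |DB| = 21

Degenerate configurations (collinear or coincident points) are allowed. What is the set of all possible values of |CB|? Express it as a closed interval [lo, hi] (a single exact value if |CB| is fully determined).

|CB| ∈ [1, 63]  (≈ [1.0000, 63.0000])

|AB| ∈ [22, 42]
|BD| ∈ {21}
|CD| ∈ [22, 42]
|AD| ∈ [1, 63]
|BC| ∈ [1, 63]
|AC| ∈ [0, 105]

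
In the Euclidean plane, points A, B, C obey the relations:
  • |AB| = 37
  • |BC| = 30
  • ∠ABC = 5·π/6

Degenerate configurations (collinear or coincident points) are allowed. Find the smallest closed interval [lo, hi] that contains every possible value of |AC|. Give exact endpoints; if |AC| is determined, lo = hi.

|AB| ∈ {37}
|BC| ∈ {30}
|AC| ∈ {√(1110·√(3) + 2269)}

|AC| = √(1110·√(3) + 2269)  (≈ 64.7424)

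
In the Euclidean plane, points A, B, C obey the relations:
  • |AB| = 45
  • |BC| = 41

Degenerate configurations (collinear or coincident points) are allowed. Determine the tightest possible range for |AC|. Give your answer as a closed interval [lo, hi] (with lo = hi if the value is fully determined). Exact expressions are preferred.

|AC| ∈ [4, 86]  (≈ [4.0000, 86.0000])

|AB| ∈ {45}
|BC| ∈ {41}
|AC| ∈ [4, 86]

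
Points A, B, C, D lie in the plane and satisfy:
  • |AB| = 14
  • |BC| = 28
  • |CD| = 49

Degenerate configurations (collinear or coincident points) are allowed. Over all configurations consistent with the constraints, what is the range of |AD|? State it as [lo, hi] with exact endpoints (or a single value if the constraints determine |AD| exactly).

|AB| ∈ {14}
|BC| ∈ {28}
|CD| ∈ {49}
|AC| ∈ [14, 42]
|BD| ∈ [21, 77]
|AD| ∈ [7, 91]

|AD| ∈ [7, 91]  (≈ [7.0000, 91.0000])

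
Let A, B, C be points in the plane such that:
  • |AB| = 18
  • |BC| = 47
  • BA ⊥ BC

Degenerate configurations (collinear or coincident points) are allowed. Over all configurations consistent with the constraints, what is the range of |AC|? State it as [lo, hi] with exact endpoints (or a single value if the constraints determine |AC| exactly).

|AB| ∈ {18}
|BC| ∈ {47}
|AC| ∈ {√(2533)}

|AC| = √(2533)  (≈ 50.3289)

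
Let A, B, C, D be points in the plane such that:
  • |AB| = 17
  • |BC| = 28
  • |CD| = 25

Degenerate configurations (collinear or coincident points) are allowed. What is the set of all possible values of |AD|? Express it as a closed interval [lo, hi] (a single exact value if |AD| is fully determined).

|AD| ∈ [0, 70]  (≈ [0.0000, 70.0000])

|AB| ∈ {17}
|BC| ∈ {28}
|CD| ∈ {25}
|AC| ∈ [11, 45]
|BD| ∈ [3, 53]
|AD| ∈ [0, 70]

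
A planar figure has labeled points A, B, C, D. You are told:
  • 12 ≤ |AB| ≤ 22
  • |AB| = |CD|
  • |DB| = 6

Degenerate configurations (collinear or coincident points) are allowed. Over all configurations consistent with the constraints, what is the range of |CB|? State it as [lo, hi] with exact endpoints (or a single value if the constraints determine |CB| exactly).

|CB| ∈ [6, 28]  (≈ [6.0000, 28.0000])

|AB| ∈ [12, 22]
|BD| ∈ {6}
|CD| ∈ [12, 22]
|AD| ∈ [6, 28]
|BC| ∈ [6, 28]
|AC| ∈ [0, 50]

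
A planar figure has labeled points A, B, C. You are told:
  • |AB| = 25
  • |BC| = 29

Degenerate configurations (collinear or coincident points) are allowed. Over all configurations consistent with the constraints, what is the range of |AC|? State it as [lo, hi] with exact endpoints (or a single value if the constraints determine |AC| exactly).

|AB| ∈ {25}
|BC| ∈ {29}
|AC| ∈ [4, 54]

|AC| ∈ [4, 54]  (≈ [4.0000, 54.0000])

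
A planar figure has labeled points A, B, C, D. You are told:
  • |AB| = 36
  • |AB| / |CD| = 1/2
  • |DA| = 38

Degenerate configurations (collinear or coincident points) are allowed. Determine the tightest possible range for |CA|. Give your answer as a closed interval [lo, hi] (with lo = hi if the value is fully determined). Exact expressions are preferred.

|AB| ∈ {36}
|AD| ∈ {38}
|CD| ∈ {72}
|BD| ∈ [2, 74]
|AC| ∈ [34, 110]
|BC| ∈ [0, 146]

|CA| ∈ [34, 110]  (≈ [34.0000, 110.0000])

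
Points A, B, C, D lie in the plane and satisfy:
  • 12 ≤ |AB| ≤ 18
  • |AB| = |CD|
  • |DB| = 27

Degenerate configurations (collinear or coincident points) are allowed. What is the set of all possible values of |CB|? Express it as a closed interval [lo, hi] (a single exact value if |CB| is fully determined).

|AB| ∈ [12, 18]
|BD| ∈ {27}
|CD| ∈ [12, 18]
|AD| ∈ [9, 45]
|BC| ∈ [9, 45]
|AC| ∈ [0, 63]

|CB| ∈ [9, 45]  (≈ [9.0000, 45.0000])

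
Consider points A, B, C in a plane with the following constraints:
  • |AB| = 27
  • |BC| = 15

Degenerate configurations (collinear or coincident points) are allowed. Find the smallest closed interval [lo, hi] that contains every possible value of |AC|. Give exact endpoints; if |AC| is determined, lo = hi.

|AC| ∈ [12, 42]  (≈ [12.0000, 42.0000])

|AB| ∈ {27}
|BC| ∈ {15}
|AC| ∈ [12, 42]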